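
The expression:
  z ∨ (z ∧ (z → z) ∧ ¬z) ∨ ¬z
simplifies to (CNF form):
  True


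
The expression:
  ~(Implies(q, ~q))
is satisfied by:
  {q: True}


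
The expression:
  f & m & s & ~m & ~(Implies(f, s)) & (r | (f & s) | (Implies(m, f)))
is never true.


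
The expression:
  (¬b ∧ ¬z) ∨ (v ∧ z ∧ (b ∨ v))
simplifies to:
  (v ∧ z) ∨ (¬b ∧ ¬z)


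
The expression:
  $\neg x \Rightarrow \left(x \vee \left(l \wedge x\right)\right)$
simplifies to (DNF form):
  $x$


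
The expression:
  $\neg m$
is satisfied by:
  {m: False}


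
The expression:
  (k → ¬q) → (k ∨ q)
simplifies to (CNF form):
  k ∨ q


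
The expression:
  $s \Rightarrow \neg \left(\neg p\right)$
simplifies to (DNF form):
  $p \vee \neg s$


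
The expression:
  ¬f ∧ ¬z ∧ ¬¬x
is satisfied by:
  {x: True, z: False, f: False}


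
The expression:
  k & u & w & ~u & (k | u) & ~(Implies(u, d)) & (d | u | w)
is never true.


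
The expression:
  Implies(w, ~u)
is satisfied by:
  {w: False, u: False}
  {u: True, w: False}
  {w: True, u: False}


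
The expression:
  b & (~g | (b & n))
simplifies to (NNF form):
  b & (n | ~g)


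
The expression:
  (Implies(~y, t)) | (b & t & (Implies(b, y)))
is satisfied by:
  {y: True, t: True}
  {y: True, t: False}
  {t: True, y: False}


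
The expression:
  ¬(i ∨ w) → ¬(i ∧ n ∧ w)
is always true.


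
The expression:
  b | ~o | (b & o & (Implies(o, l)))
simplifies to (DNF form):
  b | ~o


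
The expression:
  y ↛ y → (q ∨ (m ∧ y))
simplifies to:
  True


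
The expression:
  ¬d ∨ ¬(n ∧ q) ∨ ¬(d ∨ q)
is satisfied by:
  {q: False, d: False, n: False}
  {n: True, q: False, d: False}
  {d: True, q: False, n: False}
  {n: True, d: True, q: False}
  {q: True, n: False, d: False}
  {n: True, q: True, d: False}
  {d: True, q: True, n: False}


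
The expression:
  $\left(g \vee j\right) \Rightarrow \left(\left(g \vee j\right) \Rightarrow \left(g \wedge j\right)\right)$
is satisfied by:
  {j: False, g: False}
  {g: True, j: True}


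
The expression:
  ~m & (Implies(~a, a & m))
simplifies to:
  a & ~m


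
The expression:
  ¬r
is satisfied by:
  {r: False}


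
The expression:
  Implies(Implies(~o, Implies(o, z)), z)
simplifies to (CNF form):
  z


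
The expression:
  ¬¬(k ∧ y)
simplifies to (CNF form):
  k ∧ y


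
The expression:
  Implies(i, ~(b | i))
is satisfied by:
  {i: False}


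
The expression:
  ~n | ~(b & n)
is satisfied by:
  {n: False, b: False}
  {b: True, n: False}
  {n: True, b: False}


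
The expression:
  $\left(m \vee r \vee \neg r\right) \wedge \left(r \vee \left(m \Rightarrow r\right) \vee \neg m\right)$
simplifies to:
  $r \vee \neg m$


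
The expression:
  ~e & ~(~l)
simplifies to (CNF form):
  l & ~e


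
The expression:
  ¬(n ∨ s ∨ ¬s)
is never true.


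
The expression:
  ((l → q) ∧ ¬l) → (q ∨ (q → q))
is always true.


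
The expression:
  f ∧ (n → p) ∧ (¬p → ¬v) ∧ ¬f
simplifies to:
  False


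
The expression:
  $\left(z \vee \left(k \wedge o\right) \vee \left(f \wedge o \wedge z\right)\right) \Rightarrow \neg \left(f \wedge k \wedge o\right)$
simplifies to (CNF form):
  $\neg f \vee \neg k \vee \neg o$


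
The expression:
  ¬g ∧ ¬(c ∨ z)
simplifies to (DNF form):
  ¬c ∧ ¬g ∧ ¬z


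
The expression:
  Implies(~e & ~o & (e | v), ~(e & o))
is always true.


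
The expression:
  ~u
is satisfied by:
  {u: False}


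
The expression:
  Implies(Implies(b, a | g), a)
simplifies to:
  a | (b & ~g)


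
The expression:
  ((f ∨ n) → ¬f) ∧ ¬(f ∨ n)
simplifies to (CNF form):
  ¬f ∧ ¬n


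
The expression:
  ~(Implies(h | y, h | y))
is never true.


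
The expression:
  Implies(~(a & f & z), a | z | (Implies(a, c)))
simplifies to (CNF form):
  True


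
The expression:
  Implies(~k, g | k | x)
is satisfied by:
  {x: True, k: True, g: True}
  {x: True, k: True, g: False}
  {x: True, g: True, k: False}
  {x: True, g: False, k: False}
  {k: True, g: True, x: False}
  {k: True, g: False, x: False}
  {g: True, k: False, x: False}


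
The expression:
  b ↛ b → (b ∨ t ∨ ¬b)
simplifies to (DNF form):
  True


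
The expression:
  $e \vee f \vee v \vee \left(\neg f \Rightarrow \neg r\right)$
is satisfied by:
  {v: True, e: True, f: True, r: False}
  {v: True, e: True, f: False, r: False}
  {v: True, f: True, e: False, r: False}
  {v: True, f: False, e: False, r: False}
  {e: True, f: True, v: False, r: False}
  {e: True, f: False, v: False, r: False}
  {f: True, v: False, e: False, r: False}
  {f: False, v: False, e: False, r: False}
  {r: True, v: True, e: True, f: True}
  {r: True, v: True, e: True, f: False}
  {r: True, v: True, f: True, e: False}
  {r: True, v: True, f: False, e: False}
  {r: True, e: True, f: True, v: False}
  {r: True, e: True, f: False, v: False}
  {r: True, f: True, e: False, v: False}


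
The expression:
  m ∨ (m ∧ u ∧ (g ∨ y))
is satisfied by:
  {m: True}


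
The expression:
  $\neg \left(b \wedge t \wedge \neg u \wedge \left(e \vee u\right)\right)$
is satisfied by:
  {u: True, e: False, t: False, b: False}
  {u: False, e: False, t: False, b: False}
  {u: True, b: True, e: False, t: False}
  {b: True, u: False, e: False, t: False}
  {u: True, t: True, b: False, e: False}
  {t: True, b: False, e: False, u: False}
  {u: True, b: True, t: True, e: False}
  {b: True, t: True, u: False, e: False}
  {u: True, e: True, b: False, t: False}
  {e: True, b: False, t: False, u: False}
  {u: True, b: True, e: True, t: False}
  {b: True, e: True, u: False, t: False}
  {u: True, t: True, e: True, b: False}
  {t: True, e: True, b: False, u: False}
  {u: True, b: True, t: True, e: True}


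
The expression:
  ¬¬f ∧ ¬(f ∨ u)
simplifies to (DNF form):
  False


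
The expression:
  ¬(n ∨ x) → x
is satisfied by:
  {n: True, x: True}
  {n: True, x: False}
  {x: True, n: False}


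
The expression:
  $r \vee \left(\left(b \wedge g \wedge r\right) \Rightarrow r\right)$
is always true.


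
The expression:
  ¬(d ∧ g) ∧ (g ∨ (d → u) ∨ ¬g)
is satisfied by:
  {g: False, d: False}
  {d: True, g: False}
  {g: True, d: False}


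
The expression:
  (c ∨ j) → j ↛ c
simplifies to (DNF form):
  ¬c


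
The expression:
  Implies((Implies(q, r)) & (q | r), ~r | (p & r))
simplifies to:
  p | ~r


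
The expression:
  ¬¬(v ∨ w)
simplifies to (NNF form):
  v ∨ w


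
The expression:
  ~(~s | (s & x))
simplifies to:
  s & ~x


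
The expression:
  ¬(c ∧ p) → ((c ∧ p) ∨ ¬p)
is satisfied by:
  {c: True, p: False}
  {p: False, c: False}
  {p: True, c: True}


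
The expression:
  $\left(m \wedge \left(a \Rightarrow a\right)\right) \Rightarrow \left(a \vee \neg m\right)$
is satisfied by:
  {a: True, m: False}
  {m: False, a: False}
  {m: True, a: True}


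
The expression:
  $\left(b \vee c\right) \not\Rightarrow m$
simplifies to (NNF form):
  $\neg m \wedge \left(b \vee c\right)$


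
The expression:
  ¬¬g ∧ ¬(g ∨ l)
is never true.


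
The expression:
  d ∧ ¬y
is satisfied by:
  {d: True, y: False}


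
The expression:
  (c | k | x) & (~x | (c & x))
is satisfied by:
  {c: True, k: True, x: False}
  {c: True, k: False, x: False}
  {x: True, c: True, k: True}
  {x: True, c: True, k: False}
  {k: True, x: False, c: False}


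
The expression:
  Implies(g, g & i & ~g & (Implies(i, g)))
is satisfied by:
  {g: False}


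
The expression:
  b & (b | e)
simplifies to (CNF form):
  b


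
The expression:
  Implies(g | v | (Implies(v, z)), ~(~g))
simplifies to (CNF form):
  g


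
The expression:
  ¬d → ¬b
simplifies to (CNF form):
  d ∨ ¬b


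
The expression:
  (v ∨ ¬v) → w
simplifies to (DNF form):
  w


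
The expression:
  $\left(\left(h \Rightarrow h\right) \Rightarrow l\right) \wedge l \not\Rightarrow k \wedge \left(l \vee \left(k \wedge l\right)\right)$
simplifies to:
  $l \wedge \neg k$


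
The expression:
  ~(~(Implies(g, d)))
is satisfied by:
  {d: True, g: False}
  {g: False, d: False}
  {g: True, d: True}


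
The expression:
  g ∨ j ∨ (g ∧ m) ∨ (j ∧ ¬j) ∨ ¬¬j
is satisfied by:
  {g: True, j: True}
  {g: True, j: False}
  {j: True, g: False}


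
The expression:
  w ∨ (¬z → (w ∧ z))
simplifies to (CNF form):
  w ∨ z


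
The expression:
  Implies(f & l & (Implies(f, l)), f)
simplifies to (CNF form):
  True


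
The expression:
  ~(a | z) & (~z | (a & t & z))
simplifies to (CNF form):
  ~a & ~z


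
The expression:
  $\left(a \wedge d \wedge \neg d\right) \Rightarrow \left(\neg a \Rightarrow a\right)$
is always true.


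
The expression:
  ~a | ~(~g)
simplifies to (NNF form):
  g | ~a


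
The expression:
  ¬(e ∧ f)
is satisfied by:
  {e: False, f: False}
  {f: True, e: False}
  {e: True, f: False}


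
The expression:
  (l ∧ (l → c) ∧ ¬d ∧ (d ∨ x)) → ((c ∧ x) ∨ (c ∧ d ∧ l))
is always true.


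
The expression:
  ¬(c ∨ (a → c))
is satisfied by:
  {a: True, c: False}


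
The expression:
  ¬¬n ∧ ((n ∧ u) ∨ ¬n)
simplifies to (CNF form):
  n ∧ u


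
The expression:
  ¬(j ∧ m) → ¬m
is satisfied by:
  {j: True, m: False}
  {m: False, j: False}
  {m: True, j: True}


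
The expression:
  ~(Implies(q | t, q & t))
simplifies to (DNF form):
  (q & ~t) | (t & ~q)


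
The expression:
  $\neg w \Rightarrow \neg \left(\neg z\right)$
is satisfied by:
  {z: True, w: True}
  {z: True, w: False}
  {w: True, z: False}


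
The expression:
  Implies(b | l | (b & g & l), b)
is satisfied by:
  {b: True, l: False}
  {l: False, b: False}
  {l: True, b: True}


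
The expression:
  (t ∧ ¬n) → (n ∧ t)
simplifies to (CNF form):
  n ∨ ¬t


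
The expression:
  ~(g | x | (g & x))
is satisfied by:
  {x: False, g: False}


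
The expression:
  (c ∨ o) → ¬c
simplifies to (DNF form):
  ¬c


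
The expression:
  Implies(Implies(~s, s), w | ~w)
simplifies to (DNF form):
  True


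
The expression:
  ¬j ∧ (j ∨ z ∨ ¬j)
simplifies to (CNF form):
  ¬j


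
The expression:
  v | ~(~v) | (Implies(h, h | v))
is always true.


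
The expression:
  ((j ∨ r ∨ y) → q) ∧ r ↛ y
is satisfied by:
  {r: True, q: True, y: False}


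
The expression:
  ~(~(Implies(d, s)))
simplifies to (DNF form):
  s | ~d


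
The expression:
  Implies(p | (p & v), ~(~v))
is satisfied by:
  {v: True, p: False}
  {p: False, v: False}
  {p: True, v: True}


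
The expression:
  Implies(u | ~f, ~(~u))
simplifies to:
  f | u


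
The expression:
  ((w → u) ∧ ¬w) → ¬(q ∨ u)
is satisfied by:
  {w: True, u: False, q: False}
  {q: True, w: True, u: False}
  {w: True, u: True, q: False}
  {q: True, w: True, u: True}
  {q: False, u: False, w: False}


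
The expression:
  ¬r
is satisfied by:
  {r: False}


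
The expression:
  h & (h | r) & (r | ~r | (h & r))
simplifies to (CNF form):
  h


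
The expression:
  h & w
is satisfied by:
  {h: True, w: True}


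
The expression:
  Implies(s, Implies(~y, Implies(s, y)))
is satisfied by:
  {y: True, s: False}
  {s: False, y: False}
  {s: True, y: True}


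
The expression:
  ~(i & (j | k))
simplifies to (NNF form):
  ~i | (~j & ~k)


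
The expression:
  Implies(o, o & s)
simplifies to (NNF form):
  s | ~o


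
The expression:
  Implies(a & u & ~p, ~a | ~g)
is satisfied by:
  {p: True, g: False, u: False, a: False}
  {a: False, g: False, p: False, u: False}
  {a: True, p: True, g: False, u: False}
  {a: True, g: False, p: False, u: False}
  {u: True, p: True, a: False, g: False}
  {u: True, a: False, g: False, p: False}
  {u: True, a: True, p: True, g: False}
  {u: True, a: True, g: False, p: False}
  {p: True, g: True, u: False, a: False}
  {g: True, u: False, p: False, a: False}
  {a: True, g: True, p: True, u: False}
  {a: True, g: True, u: False, p: False}
  {p: True, g: True, u: True, a: False}
  {g: True, u: True, a: False, p: False}
  {a: True, g: True, u: True, p: True}


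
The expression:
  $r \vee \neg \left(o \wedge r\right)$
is always true.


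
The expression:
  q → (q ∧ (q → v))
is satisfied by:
  {v: True, q: False}
  {q: False, v: False}
  {q: True, v: True}


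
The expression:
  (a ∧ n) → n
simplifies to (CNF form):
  True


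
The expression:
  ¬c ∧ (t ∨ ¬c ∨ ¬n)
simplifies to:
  ¬c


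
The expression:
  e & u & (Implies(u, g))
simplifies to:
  e & g & u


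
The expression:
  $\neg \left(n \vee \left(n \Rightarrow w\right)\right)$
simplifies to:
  $\text{False}$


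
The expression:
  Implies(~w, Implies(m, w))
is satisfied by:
  {w: True, m: False}
  {m: False, w: False}
  {m: True, w: True}


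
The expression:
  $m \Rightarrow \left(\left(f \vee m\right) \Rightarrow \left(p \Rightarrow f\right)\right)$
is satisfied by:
  {f: True, p: False, m: False}
  {p: False, m: False, f: False}
  {f: True, m: True, p: False}
  {m: True, p: False, f: False}
  {f: True, p: True, m: False}
  {p: True, f: False, m: False}
  {f: True, m: True, p: True}


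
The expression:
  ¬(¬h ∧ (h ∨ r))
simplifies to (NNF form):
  h ∨ ¬r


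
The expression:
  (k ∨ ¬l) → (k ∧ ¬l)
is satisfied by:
  {l: True, k: False}
  {k: True, l: False}


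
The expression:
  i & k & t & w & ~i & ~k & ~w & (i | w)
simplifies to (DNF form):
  False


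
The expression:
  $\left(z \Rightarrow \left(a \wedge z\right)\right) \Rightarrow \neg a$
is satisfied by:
  {a: False}


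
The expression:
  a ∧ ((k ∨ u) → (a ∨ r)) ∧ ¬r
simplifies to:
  a ∧ ¬r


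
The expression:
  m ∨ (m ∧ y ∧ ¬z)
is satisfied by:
  {m: True}


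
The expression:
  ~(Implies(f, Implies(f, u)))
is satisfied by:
  {f: True, u: False}


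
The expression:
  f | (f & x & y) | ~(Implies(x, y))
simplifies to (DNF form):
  f | (x & ~y)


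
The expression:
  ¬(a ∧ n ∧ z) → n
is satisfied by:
  {n: True}


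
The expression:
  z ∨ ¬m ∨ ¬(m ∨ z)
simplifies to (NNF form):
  z ∨ ¬m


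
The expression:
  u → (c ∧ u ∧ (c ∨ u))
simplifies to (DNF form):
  c ∨ ¬u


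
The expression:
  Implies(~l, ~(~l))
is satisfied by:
  {l: True}


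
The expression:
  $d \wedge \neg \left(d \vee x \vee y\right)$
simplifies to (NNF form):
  $\text{False}$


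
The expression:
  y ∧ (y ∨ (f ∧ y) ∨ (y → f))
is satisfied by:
  {y: True}


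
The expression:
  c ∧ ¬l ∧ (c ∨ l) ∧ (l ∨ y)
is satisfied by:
  {c: True, y: True, l: False}


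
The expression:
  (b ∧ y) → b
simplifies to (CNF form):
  True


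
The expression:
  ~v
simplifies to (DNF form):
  ~v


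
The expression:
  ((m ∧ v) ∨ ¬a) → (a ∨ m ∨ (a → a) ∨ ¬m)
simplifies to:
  True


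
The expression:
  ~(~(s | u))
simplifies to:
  s | u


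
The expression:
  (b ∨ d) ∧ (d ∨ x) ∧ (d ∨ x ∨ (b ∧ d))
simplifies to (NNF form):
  d ∨ (b ∧ x)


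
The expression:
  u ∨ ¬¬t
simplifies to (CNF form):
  t ∨ u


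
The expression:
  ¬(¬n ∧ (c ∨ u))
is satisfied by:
  {n: True, c: False, u: False}
  {n: True, u: True, c: False}
  {n: True, c: True, u: False}
  {n: True, u: True, c: True}
  {u: False, c: False, n: False}


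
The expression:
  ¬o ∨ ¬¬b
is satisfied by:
  {b: True, o: False}
  {o: False, b: False}
  {o: True, b: True}


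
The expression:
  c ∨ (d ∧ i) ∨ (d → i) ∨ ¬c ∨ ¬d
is always true.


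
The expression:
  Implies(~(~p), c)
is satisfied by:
  {c: True, p: False}
  {p: False, c: False}
  {p: True, c: True}


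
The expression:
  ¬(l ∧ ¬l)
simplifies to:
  True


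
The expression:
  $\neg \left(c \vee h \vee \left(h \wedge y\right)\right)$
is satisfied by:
  {h: False, c: False}


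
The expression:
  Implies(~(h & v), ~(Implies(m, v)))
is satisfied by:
  {h: True, m: True, v: False}
  {m: True, v: False, h: False}
  {h: True, v: True, m: True}
  {h: True, v: True, m: False}


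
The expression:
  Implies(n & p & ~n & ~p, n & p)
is always true.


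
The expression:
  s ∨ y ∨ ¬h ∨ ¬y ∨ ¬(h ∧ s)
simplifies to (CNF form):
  True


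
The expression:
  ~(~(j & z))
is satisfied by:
  {z: True, j: True}


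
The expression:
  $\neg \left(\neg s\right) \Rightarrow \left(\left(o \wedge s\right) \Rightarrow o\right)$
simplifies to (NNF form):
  $\text{True}$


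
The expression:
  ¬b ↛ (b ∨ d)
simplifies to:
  ¬b ∧ ¬d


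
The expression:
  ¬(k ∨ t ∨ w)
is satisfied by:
  {w: False, t: False, k: False}


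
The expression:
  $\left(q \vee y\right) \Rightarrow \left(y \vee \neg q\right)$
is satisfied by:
  {y: True, q: False}
  {q: False, y: False}
  {q: True, y: True}


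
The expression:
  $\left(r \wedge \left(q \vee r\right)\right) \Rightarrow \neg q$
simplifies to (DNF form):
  $\neg q \vee \neg r$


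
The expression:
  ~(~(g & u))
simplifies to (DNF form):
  g & u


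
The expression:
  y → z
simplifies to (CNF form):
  z ∨ ¬y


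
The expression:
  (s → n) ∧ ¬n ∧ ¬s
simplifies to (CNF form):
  ¬n ∧ ¬s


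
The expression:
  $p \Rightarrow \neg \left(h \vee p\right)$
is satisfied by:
  {p: False}


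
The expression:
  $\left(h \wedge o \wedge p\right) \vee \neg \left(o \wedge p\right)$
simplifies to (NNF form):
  $h \vee \neg o \vee \neg p$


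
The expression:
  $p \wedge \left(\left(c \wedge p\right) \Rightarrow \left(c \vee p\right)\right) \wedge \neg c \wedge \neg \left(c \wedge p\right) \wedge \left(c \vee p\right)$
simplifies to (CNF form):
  $p \wedge \neg c$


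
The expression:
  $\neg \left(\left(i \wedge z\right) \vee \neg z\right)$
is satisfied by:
  {z: True, i: False}


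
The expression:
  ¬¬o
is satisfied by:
  {o: True}


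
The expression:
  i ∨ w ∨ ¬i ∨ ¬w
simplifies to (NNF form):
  True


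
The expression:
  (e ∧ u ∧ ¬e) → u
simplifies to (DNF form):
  True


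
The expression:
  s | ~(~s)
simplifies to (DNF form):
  s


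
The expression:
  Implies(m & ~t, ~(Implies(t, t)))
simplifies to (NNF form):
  t | ~m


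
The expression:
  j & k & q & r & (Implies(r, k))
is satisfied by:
  {r: True, j: True, q: True, k: True}


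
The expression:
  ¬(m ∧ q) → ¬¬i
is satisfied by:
  {i: True, q: True, m: True}
  {i: True, q: True, m: False}
  {i: True, m: True, q: False}
  {i: True, m: False, q: False}
  {q: True, m: True, i: False}


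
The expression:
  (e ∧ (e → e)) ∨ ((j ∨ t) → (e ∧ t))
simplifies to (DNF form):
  e ∨ (¬j ∧ ¬t)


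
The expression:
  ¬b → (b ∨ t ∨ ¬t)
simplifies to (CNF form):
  True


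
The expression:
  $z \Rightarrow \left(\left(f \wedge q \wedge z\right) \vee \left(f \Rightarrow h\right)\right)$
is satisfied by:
  {q: True, h: True, z: False, f: False}
  {q: True, h: False, z: False, f: False}
  {h: True, q: False, z: False, f: False}
  {q: False, h: False, z: False, f: False}
  {f: True, q: True, h: True, z: False}
  {f: True, q: True, h: False, z: False}
  {f: True, h: True, q: False, z: False}
  {f: True, h: False, q: False, z: False}
  {q: True, z: True, h: True, f: False}
  {q: True, z: True, h: False, f: False}
  {z: True, h: True, q: False, f: False}
  {z: True, q: False, h: False, f: False}
  {f: True, z: True, q: True, h: True}
  {f: True, z: True, q: True, h: False}
  {f: True, z: True, h: True, q: False}


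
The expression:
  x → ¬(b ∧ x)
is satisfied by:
  {x: False, b: False}
  {b: True, x: False}
  {x: True, b: False}


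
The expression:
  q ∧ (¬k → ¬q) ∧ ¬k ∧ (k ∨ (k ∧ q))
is never true.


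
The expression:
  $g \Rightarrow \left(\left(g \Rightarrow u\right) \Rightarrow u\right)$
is always true.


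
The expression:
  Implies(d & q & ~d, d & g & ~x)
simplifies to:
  True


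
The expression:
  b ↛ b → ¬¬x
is always true.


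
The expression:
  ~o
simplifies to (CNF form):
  ~o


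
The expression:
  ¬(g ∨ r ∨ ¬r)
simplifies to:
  False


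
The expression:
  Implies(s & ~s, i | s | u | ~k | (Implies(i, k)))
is always true.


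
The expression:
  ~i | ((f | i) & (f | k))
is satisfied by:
  {k: True, f: True, i: False}
  {k: True, f: False, i: False}
  {f: True, k: False, i: False}
  {k: False, f: False, i: False}
  {i: True, k: True, f: True}
  {i: True, k: True, f: False}
  {i: True, f: True, k: False}


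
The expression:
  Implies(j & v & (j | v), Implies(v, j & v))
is always true.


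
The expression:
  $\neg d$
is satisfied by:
  {d: False}


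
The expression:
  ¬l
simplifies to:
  ¬l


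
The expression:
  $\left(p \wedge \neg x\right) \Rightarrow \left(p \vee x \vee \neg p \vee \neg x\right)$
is always true.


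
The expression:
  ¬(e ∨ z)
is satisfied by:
  {e: False, z: False}


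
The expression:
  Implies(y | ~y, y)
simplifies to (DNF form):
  y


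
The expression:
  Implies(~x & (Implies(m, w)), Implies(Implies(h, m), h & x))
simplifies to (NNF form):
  x | (h & ~m) | (m & ~w)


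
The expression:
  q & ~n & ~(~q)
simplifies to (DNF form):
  q & ~n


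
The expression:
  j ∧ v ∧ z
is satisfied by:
  {z: True, j: True, v: True}


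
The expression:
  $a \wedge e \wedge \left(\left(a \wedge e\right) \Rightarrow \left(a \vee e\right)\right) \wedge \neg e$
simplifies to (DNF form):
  $\text{False}$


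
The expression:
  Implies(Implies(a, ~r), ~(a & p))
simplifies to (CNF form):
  r | ~a | ~p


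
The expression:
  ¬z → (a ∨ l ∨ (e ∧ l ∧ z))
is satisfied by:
  {a: True, z: True, l: True}
  {a: True, z: True, l: False}
  {a: True, l: True, z: False}
  {a: True, l: False, z: False}
  {z: True, l: True, a: False}
  {z: True, l: False, a: False}
  {l: True, z: False, a: False}


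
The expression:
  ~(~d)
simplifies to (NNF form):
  d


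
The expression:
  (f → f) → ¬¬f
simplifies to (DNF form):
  f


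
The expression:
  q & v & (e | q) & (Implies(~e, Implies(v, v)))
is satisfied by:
  {q: True, v: True}


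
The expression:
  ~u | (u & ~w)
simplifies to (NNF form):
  ~u | ~w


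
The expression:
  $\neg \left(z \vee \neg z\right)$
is never true.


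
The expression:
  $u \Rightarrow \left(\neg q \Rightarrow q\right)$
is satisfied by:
  {q: True, u: False}
  {u: False, q: False}
  {u: True, q: True}


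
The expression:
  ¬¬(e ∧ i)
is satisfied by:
  {i: True, e: True}


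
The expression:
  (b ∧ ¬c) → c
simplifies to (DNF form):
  c ∨ ¬b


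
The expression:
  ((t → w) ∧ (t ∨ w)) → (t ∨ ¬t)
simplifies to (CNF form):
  True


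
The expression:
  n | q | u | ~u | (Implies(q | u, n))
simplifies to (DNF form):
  True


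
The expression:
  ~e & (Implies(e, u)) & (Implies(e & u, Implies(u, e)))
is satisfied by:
  {e: False}


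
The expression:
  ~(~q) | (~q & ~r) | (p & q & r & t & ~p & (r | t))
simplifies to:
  q | ~r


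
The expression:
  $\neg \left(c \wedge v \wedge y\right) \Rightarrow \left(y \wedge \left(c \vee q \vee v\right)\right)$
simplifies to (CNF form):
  $y \wedge \left(c \vee q \vee v\right)$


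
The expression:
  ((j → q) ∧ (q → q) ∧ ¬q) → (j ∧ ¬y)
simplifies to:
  j ∨ q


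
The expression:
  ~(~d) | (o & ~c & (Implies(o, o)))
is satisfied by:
  {d: True, o: True, c: False}
  {d: True, o: False, c: False}
  {d: True, c: True, o: True}
  {d: True, c: True, o: False}
  {o: True, c: False, d: False}


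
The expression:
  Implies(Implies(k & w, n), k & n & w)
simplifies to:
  k & w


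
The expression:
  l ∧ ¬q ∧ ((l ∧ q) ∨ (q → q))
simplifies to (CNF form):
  l ∧ ¬q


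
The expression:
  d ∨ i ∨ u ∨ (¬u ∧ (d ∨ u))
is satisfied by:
  {i: True, d: True, u: True}
  {i: True, d: True, u: False}
  {i: True, u: True, d: False}
  {i: True, u: False, d: False}
  {d: True, u: True, i: False}
  {d: True, u: False, i: False}
  {u: True, d: False, i: False}


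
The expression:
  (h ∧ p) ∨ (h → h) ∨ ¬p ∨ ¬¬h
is always true.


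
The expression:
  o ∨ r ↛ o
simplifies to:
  o ∨ r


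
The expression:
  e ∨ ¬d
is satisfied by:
  {e: True, d: False}
  {d: False, e: False}
  {d: True, e: True}


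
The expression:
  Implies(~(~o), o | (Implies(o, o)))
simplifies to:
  True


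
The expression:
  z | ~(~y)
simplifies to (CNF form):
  y | z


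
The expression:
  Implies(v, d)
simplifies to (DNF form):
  d | ~v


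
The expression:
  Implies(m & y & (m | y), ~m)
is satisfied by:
  {m: False, y: False}
  {y: True, m: False}
  {m: True, y: False}


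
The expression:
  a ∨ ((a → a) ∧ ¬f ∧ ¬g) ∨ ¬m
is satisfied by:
  {a: True, f: False, g: False, m: False}
  {a: True, g: True, f: False, m: False}
  {a: True, f: True, g: False, m: False}
  {a: True, g: True, f: True, m: False}
  {a: False, f: False, g: False, m: False}
  {g: True, a: False, f: False, m: False}
  {f: True, a: False, g: False, m: False}
  {g: True, f: True, a: False, m: False}
  {m: True, a: True, f: False, g: False}
  {m: True, g: True, a: True, f: False}
  {m: True, a: True, f: True, g: False}
  {m: True, g: True, a: True, f: True}
  {m: True, a: False, f: False, g: False}


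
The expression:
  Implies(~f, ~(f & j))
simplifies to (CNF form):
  True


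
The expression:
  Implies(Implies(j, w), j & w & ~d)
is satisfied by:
  {j: True, w: False, d: False}
  {j: True, d: True, w: False}
  {j: True, w: True, d: False}


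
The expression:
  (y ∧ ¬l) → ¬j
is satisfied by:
  {l: True, y: False, j: False}
  {l: False, y: False, j: False}
  {j: True, l: True, y: False}
  {j: True, l: False, y: False}
  {y: True, l: True, j: False}
  {y: True, l: False, j: False}
  {y: True, j: True, l: True}


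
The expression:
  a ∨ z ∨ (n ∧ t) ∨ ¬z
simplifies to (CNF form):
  True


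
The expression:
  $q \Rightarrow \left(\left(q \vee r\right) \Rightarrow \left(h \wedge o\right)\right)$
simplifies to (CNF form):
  $\left(h \vee \neg q\right) \wedge \left(o \vee \neg q\right)$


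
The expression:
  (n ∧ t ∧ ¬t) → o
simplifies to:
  True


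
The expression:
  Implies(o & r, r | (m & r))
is always true.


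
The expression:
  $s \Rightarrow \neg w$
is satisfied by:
  {s: False, w: False}
  {w: True, s: False}
  {s: True, w: False}


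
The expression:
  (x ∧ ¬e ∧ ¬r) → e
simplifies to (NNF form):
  e ∨ r ∨ ¬x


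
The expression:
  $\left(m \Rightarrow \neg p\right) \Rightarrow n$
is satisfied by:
  {n: True, p: True, m: True}
  {n: True, p: True, m: False}
  {n: True, m: True, p: False}
  {n: True, m: False, p: False}
  {p: True, m: True, n: False}


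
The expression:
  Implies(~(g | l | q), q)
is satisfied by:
  {q: True, l: True, g: True}
  {q: True, l: True, g: False}
  {q: True, g: True, l: False}
  {q: True, g: False, l: False}
  {l: True, g: True, q: False}
  {l: True, g: False, q: False}
  {g: True, l: False, q: False}


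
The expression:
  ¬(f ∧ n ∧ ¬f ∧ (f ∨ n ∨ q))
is always true.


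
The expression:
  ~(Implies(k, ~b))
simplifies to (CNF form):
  b & k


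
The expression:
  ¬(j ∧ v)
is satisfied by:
  {v: False, j: False}
  {j: True, v: False}
  {v: True, j: False}


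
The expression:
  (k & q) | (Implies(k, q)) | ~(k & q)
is always true.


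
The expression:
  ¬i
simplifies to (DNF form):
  ¬i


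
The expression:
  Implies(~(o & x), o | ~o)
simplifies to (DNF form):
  True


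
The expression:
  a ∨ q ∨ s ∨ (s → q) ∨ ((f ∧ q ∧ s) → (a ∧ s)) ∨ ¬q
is always true.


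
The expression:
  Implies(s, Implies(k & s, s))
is always true.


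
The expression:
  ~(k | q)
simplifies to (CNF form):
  ~k & ~q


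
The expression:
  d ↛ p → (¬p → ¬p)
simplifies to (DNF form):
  True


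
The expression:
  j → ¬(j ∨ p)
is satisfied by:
  {j: False}


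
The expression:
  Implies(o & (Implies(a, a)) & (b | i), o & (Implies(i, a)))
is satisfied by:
  {a: True, o: False, i: False}
  {o: False, i: False, a: False}
  {a: True, i: True, o: False}
  {i: True, o: False, a: False}
  {a: True, o: True, i: False}
  {o: True, a: False, i: False}
  {a: True, i: True, o: True}


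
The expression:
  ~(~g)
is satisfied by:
  {g: True}


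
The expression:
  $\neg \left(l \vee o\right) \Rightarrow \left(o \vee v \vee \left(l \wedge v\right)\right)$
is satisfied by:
  {v: True, o: True, l: True}
  {v: True, o: True, l: False}
  {v: True, l: True, o: False}
  {v: True, l: False, o: False}
  {o: True, l: True, v: False}
  {o: True, l: False, v: False}
  {l: True, o: False, v: False}


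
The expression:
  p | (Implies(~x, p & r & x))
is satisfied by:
  {x: True, p: True}
  {x: True, p: False}
  {p: True, x: False}


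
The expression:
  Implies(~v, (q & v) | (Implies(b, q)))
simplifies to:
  q | v | ~b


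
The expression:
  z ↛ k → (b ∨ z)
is always true.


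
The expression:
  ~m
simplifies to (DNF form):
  ~m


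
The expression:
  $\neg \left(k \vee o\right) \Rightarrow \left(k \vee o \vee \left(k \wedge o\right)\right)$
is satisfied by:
  {k: True, o: True}
  {k: True, o: False}
  {o: True, k: False}


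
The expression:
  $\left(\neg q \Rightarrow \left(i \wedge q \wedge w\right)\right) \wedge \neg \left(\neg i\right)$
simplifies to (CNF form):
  $i \wedge q$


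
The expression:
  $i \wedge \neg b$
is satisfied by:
  {i: True, b: False}


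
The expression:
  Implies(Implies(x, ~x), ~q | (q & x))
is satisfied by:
  {x: True, q: False}
  {q: False, x: False}
  {q: True, x: True}


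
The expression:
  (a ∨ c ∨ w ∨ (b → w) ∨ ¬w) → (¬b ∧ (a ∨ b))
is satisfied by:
  {a: True, b: False}


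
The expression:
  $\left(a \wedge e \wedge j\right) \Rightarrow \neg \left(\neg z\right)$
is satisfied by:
  {z: True, e: False, a: False, j: False}
  {j: False, e: False, z: False, a: False}
  {j: True, z: True, e: False, a: False}
  {j: True, e: False, z: False, a: False}
  {a: True, z: True, j: False, e: False}
  {a: True, j: False, e: False, z: False}
  {a: True, j: True, z: True, e: False}
  {a: True, j: True, e: False, z: False}
  {z: True, e: True, a: False, j: False}
  {e: True, a: False, z: False, j: False}
  {j: True, e: True, z: True, a: False}
  {j: True, e: True, a: False, z: False}
  {z: True, e: True, a: True, j: False}
  {e: True, a: True, j: False, z: False}
  {j: True, e: True, a: True, z: True}


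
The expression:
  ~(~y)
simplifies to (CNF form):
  y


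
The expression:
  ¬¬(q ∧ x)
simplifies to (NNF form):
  q ∧ x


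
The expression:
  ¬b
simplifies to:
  ¬b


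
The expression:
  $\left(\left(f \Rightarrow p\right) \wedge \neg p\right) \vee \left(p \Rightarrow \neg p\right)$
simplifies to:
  $\neg p$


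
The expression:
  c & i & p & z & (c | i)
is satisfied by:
  {z: True, i: True, p: True, c: True}


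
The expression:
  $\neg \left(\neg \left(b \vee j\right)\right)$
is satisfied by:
  {b: True, j: True}
  {b: True, j: False}
  {j: True, b: False}


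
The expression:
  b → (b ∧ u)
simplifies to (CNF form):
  u ∨ ¬b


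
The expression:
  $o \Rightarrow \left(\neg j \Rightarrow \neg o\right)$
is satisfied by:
  {j: True, o: False}
  {o: False, j: False}
  {o: True, j: True}


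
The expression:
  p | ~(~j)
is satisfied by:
  {p: True, j: True}
  {p: True, j: False}
  {j: True, p: False}


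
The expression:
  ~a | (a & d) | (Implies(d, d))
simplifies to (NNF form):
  True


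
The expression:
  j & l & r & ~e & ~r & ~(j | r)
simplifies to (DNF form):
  False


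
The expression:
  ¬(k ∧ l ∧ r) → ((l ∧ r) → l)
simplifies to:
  True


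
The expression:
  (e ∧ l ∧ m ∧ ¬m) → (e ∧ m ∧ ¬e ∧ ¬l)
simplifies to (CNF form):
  True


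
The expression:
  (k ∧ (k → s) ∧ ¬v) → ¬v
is always true.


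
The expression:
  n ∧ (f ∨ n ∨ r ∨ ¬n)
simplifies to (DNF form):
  n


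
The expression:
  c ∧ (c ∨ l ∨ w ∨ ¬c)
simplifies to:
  c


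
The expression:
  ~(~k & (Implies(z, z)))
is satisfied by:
  {k: True}


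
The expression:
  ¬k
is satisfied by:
  {k: False}


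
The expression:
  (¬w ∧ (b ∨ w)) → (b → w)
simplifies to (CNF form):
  w ∨ ¬b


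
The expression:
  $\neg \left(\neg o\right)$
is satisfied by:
  {o: True}


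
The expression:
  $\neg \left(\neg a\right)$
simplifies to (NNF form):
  $a$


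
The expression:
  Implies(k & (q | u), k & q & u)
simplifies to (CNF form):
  (q | ~k | ~q) & (q | ~k | ~u) & (u | ~k | ~q) & (u | ~k | ~u)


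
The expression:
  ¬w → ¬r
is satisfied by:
  {w: True, r: False}
  {r: False, w: False}
  {r: True, w: True}


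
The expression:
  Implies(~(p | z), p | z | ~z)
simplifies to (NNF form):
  True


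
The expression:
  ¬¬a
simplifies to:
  a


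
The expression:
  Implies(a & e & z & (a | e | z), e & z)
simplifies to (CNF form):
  True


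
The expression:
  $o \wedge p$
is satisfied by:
  {p: True, o: True}


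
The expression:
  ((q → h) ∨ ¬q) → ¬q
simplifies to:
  ¬h ∨ ¬q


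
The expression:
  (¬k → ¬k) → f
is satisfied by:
  {f: True}


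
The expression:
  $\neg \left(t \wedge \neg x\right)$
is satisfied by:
  {x: True, t: False}
  {t: False, x: False}
  {t: True, x: True}


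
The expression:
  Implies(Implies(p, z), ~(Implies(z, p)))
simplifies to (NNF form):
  (p & ~z) | (z & ~p)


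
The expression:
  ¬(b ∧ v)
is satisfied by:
  {v: False, b: False}
  {b: True, v: False}
  {v: True, b: False}


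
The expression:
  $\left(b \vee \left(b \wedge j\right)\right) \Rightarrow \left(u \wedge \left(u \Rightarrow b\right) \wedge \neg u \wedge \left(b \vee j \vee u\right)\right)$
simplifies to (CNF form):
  $\neg b$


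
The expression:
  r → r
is always true.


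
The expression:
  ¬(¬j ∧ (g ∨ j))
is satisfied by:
  {j: True, g: False}
  {g: False, j: False}
  {g: True, j: True}


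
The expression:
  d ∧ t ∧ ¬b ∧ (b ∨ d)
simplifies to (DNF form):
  d ∧ t ∧ ¬b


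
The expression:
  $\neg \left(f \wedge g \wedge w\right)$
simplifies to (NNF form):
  $\neg f \vee \neg g \vee \neg w$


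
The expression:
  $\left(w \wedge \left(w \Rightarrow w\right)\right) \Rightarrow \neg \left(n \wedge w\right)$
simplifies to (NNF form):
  $\neg n \vee \neg w$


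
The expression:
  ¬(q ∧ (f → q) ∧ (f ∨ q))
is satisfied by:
  {q: False}


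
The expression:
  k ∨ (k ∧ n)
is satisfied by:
  {k: True}


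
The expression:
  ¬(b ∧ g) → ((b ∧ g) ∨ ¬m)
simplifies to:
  (b ∧ g) ∨ ¬m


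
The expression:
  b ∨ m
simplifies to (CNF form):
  b ∨ m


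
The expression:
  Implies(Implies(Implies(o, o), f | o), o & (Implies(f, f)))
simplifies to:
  o | ~f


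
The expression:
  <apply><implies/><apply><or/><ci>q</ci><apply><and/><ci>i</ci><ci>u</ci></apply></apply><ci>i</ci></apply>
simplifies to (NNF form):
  <apply><or/><ci>i</ci><apply><not/><ci>q</ci></apply></apply>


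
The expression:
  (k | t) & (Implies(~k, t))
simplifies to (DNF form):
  k | t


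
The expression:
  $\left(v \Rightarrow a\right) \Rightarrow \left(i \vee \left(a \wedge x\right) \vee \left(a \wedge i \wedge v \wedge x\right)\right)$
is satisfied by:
  {i: True, v: True, x: True, a: False}
  {i: True, v: True, x: False, a: False}
  {i: True, x: True, v: False, a: False}
  {i: True, x: False, v: False, a: False}
  {i: True, a: True, v: True, x: True}
  {i: True, a: True, v: True, x: False}
  {i: True, a: True, v: False, x: True}
  {i: True, a: True, v: False, x: False}
  {v: True, x: True, i: False, a: False}
  {v: True, i: False, x: False, a: False}
  {a: True, v: True, x: True, i: False}
  {a: True, x: True, i: False, v: False}


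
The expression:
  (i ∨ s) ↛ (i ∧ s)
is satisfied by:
  {i: True, s: False}
  {s: True, i: False}


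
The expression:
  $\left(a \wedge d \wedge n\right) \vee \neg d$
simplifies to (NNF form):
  $\left(a \wedge n\right) \vee \neg d$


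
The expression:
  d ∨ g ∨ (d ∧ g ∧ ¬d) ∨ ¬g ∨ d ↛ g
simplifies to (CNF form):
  True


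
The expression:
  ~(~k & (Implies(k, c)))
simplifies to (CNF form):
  k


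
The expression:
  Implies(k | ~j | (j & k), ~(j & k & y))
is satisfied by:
  {k: False, y: False, j: False}
  {j: True, k: False, y: False}
  {y: True, k: False, j: False}
  {j: True, y: True, k: False}
  {k: True, j: False, y: False}
  {j: True, k: True, y: False}
  {y: True, k: True, j: False}


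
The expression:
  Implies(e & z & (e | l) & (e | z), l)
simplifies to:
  l | ~e | ~z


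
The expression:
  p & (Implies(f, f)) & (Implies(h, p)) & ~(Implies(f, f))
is never true.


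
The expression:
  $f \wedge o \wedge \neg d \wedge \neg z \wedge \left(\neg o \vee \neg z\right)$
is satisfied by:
  {f: True, o: True, d: False, z: False}


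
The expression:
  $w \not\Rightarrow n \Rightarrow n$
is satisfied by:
  {n: True, w: False}
  {w: False, n: False}
  {w: True, n: True}


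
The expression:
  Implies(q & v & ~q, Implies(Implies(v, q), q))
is always true.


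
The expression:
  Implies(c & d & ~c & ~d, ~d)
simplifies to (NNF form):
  True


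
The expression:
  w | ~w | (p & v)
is always true.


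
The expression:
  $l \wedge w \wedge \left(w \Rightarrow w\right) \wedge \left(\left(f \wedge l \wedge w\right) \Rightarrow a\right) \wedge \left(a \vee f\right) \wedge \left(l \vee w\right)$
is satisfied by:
  {a: True, w: True, l: True}


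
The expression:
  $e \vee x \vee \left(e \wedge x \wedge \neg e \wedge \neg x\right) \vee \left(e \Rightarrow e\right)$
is always true.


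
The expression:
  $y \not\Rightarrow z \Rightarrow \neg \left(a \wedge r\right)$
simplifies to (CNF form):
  $z \vee \neg a \vee \neg r \vee \neg y$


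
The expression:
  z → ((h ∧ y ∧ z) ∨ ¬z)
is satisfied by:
  {h: True, y: True, z: False}
  {h: True, y: False, z: False}
  {y: True, h: False, z: False}
  {h: False, y: False, z: False}
  {z: True, h: True, y: True}
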